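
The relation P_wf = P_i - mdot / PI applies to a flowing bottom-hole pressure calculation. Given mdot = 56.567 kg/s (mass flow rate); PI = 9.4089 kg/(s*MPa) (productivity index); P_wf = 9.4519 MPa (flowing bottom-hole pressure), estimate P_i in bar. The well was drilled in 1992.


P_i = P_wf + mdot / PI
P_i = 9.4519 + 56.567 / 9.4089
P_i = 15.46397 MPa
Convert: 15.46397 MPa * 10.0 = 154.64 bar
P_i = 154.64 bar


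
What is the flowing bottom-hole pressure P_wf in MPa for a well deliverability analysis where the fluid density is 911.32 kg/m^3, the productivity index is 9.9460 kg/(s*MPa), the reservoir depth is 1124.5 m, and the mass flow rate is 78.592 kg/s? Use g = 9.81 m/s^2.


Step 1: P_i = rho*g*h/1e6 = 911.32*9.81*1124.5/1e6 = 10.05309 MPa
Step 2: P_wf = P_i - mdot/PI = 10.05309 - 78.592/9.946 = 2.1512 MPa
P_wf = 2.1512 MPa


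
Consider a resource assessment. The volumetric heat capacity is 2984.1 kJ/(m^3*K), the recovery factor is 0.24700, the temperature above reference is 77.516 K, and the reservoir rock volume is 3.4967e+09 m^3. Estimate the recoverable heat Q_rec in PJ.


Step 1: Q_s = Vr*rhoc*dT/1e12 = 3.4967e+09*2984.1*77.516/1e12 = 808.8409 PJ
Step 2: Q_rec = Q_s * RF = 808.8409 * 0.247 = 199.78 PJ
Q_rec = 199.78 PJ


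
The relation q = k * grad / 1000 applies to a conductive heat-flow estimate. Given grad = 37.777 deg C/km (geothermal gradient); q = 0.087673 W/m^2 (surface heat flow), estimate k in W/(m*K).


k = q * 1000 / grad
k = 0.087673 * 1000 / 37.777
k = 2.3208 W/(m*K)


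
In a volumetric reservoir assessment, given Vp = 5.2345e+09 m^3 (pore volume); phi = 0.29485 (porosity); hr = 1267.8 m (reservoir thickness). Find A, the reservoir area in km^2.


A = Vp / (1e6 * hr * phi)
A = 5.2345e+09 / (1e6 * 1267.8 * 0.29485)
A = 14.003 km^2


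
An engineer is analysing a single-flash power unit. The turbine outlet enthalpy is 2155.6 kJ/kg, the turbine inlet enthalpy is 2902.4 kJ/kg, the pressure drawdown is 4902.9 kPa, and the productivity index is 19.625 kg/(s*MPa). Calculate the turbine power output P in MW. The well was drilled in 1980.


Step 1: mdot = PI * dP / 1000 = 19.625 * 4902.9 / 1000 = 96.21941 kg/s
Step 2: P = mdot*(h_in - h_out)/1000 = 96.21941*(2902.4 - 2155.6)/1000 = 71.857 MW
P = 71.857 MW


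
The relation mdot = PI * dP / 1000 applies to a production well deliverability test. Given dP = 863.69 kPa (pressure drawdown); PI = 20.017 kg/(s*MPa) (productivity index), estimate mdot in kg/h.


mdot = PI * dP / 1000
mdot = 20.017 * 863.69 / 1000
mdot = 17.28848 kg/s
Convert: 17.28848 kg/s * 3600.0 = 62239 kg/h
mdot = 62239 kg/h


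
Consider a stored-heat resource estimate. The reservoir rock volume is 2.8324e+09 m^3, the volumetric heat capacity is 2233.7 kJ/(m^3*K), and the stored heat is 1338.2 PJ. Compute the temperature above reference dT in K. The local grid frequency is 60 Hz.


dT = Q_s * 1e12 / (Vr * rhoc)
dT = 1338.2 * 1e12 / (2.8324e+09 * 2233.7)
dT = 211.52 K


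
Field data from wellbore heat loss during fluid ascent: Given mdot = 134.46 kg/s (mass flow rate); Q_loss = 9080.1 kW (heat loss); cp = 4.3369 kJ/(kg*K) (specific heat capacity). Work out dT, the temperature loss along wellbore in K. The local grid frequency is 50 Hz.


dT = Q_loss / (mdot * cp)
dT = 9080.1 / (134.46 * 4.3369)
dT = 15.571 K


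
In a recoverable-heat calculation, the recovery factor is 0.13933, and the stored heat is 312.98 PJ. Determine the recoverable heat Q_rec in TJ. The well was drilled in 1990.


Q_rec = Q_s * RF
Q_rec = 312.98 * 0.13933
Q_rec = 43.60750 PJ
Convert: 43.60750 PJ * 1000.0 = 43608 TJ
Q_rec = 43608 TJ


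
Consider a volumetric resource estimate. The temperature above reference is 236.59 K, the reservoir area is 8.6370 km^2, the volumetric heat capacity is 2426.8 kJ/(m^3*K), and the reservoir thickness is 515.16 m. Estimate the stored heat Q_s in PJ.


Step 1: Vr = A*1e6*hr = 8.637*1e6*515.16 = 4.449437e+09 m^3
Step 2: Q_s = Vr*rhoc*dT/1e12 = 4.449437e+09*2426.8*236.59/1e12 = 2554.7 PJ
Q_s = 2554.7 PJ


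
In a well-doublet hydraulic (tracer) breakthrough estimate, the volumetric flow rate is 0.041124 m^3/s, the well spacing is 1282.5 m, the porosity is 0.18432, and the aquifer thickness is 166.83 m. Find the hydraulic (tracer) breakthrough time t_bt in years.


t_bt = pi * hr * phi * L^2 / (3 * Qv) / (365.25*86400)
t_bt = pi * 166.83 * 0.18432 * 1282.5^2 / (3 * 0.041124) / (365.25*86400)
t_bt = 40.812 years


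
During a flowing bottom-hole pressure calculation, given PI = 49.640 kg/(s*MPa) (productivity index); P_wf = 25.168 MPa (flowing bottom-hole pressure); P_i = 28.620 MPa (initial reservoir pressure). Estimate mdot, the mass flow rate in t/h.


mdot = (P_i - P_wf) * PI
mdot = (28.620 - 25.168) * 49.640
mdot = 171.3573 kg/s
Convert: 171.3573 kg/s * 3.6 = 616.89 t/h
mdot = 616.89 t/h


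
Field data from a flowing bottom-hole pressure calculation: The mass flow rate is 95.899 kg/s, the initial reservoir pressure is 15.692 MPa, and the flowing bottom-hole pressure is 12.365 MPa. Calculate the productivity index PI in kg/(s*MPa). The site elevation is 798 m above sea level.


PI = mdot / (P_i - P_wf)
PI = 95.899 / (15.692 - 12.365)
PI = 28.824 kg/(s*MPa)


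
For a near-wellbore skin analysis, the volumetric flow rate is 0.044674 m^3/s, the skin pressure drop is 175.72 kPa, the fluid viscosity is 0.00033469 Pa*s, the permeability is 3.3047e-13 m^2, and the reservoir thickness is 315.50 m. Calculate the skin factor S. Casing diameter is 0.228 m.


S = dP_s * 1000 * 2*pi*k*hr / (q*mu)
S = 175.72 * 1000 * 2*pi*3.3047e-13*315.50 / (0.044674*0.00033469)
S = 7.6990


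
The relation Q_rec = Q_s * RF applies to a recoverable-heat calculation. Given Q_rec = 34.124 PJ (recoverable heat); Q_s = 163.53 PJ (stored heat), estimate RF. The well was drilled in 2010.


RF = Q_rec / Q_s
RF = 34.124 / 163.53
RF = 0.20867


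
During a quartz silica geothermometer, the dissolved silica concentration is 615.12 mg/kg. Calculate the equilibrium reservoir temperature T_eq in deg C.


T_eq = 1309 / (5.19 - log10(SiO2)) - 273.15
T_eq = 1309 / (5.19 - log10(615.12)) - 273.15
T_eq = 272.03 deg C


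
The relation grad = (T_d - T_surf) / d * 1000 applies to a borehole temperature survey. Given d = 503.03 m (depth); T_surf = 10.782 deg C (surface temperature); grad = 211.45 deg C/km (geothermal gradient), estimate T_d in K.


T_d = T_surf + grad * d / 1000
T_d = 10.782 + 211.45 * 503.03 / 1000
T_d = 117.1477 deg C
Convert to K: 117.1477 + 273.15 = 390.30 K
T_d = 390.30 K


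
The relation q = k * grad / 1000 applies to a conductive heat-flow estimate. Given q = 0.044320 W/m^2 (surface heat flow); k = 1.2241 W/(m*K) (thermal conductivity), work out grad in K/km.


grad = q * 1000 / k
grad = 0.044320 * 1000 / 1.2241
grad = 36.20619 deg C/km
Convert: 36.20619 deg C/km * 1.0 = 36.206 K/km
grad = 36.206 K/km


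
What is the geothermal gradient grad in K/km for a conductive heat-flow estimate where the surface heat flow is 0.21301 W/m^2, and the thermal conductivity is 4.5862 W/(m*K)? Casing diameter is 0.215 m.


grad = q * 1000 / k
grad = 0.21301 * 1000 / 4.5862
grad = 46.44586 deg C/km
Convert: 46.44586 deg C/km * 1.0 = 46.446 K/km
grad = 46.446 K/km


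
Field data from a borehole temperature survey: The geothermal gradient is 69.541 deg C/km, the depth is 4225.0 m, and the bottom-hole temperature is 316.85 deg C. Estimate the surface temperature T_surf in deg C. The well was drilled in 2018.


T_surf = T_d - grad * d / 1000
T_surf = 316.85 - 69.541 * 4225.0 / 1000
T_surf = 23.039 deg C


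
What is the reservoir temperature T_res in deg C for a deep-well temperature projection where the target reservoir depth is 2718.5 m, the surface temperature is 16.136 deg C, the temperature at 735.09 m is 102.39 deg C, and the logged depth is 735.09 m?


Step 1: grad = (T_d1 - T_surf)/d1 * 1000 = (102.39 - 16.136)/735.09 * 1000 = 117.3380 deg C/km
Step 2: T_res = T_surf + grad*d2/1000 = 16.136 + 117.3380*2718.5/1000 = 335.12 deg C
T_res = 335.12 deg C


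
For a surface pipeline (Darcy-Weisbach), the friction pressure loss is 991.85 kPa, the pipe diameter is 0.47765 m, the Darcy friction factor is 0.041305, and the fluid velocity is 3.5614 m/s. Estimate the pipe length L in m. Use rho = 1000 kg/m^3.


L = dP*1000*D / (f*rho*vel^2/2)
L = 991.85*1000*0.47765 / (0.041305*1000*3.5614^2/2)
L = 1808.6 m


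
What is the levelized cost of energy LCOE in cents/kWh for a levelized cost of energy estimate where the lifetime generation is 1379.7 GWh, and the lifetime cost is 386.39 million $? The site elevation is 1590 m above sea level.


LCOE = C_tot / E_tot * 100
LCOE = 386.39 / 1379.7 * 100
LCOE = 28.005 cents/kWh


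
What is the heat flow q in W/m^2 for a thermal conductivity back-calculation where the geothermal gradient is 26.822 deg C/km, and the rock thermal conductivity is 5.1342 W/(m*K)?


q = k * grad / 1000
q = 5.1342 * 26.822 / 1000
q = 0.13771 W/m^2


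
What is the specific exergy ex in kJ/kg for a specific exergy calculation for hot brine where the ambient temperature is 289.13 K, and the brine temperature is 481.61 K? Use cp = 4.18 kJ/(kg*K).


ex = cp * ((T_b - T_0) - T_0 * ln(T_b/T_0))
ex = 4.18 * ((481.61 - 289.13) - 289.13 * ln(481.61/289.13))
ex = 187.89 kJ/kg


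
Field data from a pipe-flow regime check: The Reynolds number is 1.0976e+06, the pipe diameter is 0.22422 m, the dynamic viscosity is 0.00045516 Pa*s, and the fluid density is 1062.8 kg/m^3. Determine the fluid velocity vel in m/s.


vel = Re * mu / (rho * D)
vel = 1.0976e+06 * 0.00045516 / (1062.8 * 0.22422)
vel = 2.0964 m/s


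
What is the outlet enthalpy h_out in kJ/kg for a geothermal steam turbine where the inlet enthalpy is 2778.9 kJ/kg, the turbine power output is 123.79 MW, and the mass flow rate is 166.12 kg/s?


h_out = h_in - P * 1000 / mdot
h_out = 2778.9 - 123.79 * 1000 / 166.12
h_out = 2033.7 kJ/kg


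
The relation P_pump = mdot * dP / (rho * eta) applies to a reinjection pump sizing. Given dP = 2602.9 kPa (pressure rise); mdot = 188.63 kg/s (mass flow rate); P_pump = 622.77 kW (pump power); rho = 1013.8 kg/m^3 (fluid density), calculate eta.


eta = mdot * dP / (rho * P_pump)
eta = 188.63 * 2602.9 / (1013.8 * 622.77)
eta = 0.77766


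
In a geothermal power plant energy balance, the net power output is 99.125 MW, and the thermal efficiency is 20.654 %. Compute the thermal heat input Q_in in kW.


Q_in = W_net / (eta / 100)
Q_in = 99.125 / (20.654 / 100)
Q_in = 479.9312 MW
Convert: 479.9312 MW * 1000.0 = 4.7993e+05 kW
Q_in = 4.7993e+05 kW


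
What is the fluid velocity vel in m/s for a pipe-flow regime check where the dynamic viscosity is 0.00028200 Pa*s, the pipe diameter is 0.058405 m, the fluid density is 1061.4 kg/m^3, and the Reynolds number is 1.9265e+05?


vel = Re * mu / (rho * D)
vel = 1.9265e+05 * 0.00028200 / (1061.4 * 0.058405)
vel = 0.87637 m/s


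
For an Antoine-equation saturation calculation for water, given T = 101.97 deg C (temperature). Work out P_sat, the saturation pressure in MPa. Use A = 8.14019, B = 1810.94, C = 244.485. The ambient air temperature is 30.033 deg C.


P_sat = 10^(A - B/(C + T)) / 760 * 0.101325
P_sat = 10^(8.14019 - 1810.94/(244.485 + 101.97)) / 760 * 0.101325
P_sat = 0.10915 MPa


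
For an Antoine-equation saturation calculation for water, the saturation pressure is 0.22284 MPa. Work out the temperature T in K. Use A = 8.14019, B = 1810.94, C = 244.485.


T = B / (A - log10(P_sat * 760 / 0.101325)) - C
T = 1810.94 / (8.14019 - log10(0.22284 * 760 / 0.101325)) - 244.485
T = 123.8093 deg C
Convert to K: 123.8093 + 273.15 = 396.96 K
T = 396.96 K


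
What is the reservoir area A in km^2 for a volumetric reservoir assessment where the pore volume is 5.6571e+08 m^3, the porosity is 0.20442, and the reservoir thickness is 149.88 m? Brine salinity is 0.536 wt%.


A = Vp / (1e6 * hr * phi)
A = 5.6571e+08 / (1e6 * 149.88 * 0.20442)
A = 18.464 km^2


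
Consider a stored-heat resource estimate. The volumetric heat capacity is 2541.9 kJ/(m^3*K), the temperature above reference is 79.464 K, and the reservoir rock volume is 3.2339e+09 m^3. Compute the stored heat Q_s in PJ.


Q_s = Vr * rhoc * dT / 1e12
Q_s = 3.2339e+09 * 2541.9 * 79.464 / 1e12
Q_s = 653.21 PJ


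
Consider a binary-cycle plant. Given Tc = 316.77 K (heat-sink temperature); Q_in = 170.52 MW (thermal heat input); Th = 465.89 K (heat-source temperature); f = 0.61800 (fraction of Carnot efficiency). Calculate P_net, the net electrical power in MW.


Step 1: eta = (1 - Tc/Th)*f = (1 - 316.77/465.89)*0.618 = 0.1978067
Step 2: P_net = eta * Q_in = 0.1978067 * 170.52 = 33.730 MW
P_net = 33.730 MW


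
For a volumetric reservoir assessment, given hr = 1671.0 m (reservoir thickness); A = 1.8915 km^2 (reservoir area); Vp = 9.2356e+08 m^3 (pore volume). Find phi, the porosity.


phi = Vp / (A * 1e6 * hr)
phi = 9.2356e+08 / (1.8915 * 1e6 * 1671.0)
phi = 0.29220


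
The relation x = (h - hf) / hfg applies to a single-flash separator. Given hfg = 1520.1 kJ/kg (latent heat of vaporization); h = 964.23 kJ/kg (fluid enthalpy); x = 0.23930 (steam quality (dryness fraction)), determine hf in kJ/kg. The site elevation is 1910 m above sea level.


hf = h - x * hfg
hf = 964.23 - 0.23930 * 1520.1
hf = 600.47 kJ/kg


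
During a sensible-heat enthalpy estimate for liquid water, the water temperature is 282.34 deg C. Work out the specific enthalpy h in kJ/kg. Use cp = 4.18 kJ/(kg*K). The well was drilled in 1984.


h = cp * T
h = 4.18 * 282.34
h = 1180.2 kJ/kg


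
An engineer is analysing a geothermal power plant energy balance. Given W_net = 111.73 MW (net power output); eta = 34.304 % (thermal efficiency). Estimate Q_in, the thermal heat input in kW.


Q_in = W_net / (eta / 100)
Q_in = 111.73 / (34.304 / 100)
Q_in = 325.7055 MW
Convert: 325.7055 MW * 1000.0 = 3.2571e+05 kW
Q_in = 3.2571e+05 kW


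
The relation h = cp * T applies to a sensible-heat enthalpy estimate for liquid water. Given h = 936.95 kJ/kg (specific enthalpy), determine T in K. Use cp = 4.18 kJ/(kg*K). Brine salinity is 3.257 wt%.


T = h / cp
T = 936.95 / 4.18
T = 224.1507 deg C
Convert to K: 224.1507 + 273.15 = 497.30 K
T = 497.30 K


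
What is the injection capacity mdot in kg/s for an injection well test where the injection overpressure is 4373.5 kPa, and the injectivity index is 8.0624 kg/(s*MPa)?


mdot = II * dP / 1000
mdot = 8.0624 * 4373.5 / 1000
mdot = 35.261 kg/s


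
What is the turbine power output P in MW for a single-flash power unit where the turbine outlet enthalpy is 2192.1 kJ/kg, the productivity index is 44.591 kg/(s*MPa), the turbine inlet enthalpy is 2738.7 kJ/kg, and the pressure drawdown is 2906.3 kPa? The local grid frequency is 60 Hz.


Step 1: mdot = PI * dP / 1000 = 44.591 * 2906.3 / 1000 = 129.5948 kg/s
Step 2: P = mdot*(h_in - h_out)/1000 = 129.5948*(2738.7 - 2192.1)/1000 = 70.837 MW
P = 70.837 MW


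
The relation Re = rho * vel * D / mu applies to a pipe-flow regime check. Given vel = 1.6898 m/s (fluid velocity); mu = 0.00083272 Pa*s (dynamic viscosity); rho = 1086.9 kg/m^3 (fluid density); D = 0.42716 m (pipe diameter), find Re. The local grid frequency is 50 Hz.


Re = rho * vel * D / mu
Re = 1086.9 * 1.6898 * 0.42716 / 0.00083272
Re = 9.4214e+05


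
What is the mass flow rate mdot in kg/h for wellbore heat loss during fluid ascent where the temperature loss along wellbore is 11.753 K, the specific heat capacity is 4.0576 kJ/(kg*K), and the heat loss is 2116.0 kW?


mdot = Q_loss / (cp * dT)
mdot = 2116.0 / (4.0576 * 11.753)
mdot = 44.37084 kg/s
Convert: 44.37084 kg/s * 3600.0 = 1.5974e+05 kg/h
mdot = 1.5974e+05 kg/h


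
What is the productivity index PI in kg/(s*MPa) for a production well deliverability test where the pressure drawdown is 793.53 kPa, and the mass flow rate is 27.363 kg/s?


PI = mdot * 1000 / dP
PI = 27.363 * 1000 / 793.53
PI = 34.483 kg/(s*MPa)


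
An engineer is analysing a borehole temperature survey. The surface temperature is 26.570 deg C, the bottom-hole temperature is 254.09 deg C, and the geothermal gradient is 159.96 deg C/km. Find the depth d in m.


d = (T_d - T_surf) / grad * 1000
d = (254.09 - 26.570) / 159.96 * 1000
d = 1422.4 m


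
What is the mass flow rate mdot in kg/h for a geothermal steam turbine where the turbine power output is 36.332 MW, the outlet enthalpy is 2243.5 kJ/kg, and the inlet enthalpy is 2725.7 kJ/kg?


mdot = P * 1000 / (h_in - h_out)
mdot = 36.332 * 1000 / (2725.7 - 2243.5)
mdot = 75.34633 kg/s
Convert: 75.34633 kg/s * 3600.0 = 2.7125e+05 kg/h
mdot = 2.7125e+05 kg/h


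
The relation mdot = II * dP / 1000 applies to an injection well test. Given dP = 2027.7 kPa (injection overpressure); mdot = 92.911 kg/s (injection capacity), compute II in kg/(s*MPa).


II = mdot * 1000 / dP
II = 92.911 * 1000 / 2027.7
II = 45.821 kg/(s*MPa)


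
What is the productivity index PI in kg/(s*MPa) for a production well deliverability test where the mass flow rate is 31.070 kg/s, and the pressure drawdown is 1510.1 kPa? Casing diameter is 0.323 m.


PI = mdot * 1000 / dP
PI = 31.070 * 1000 / 1510.1
PI = 20.575 kg/(s*MPa)


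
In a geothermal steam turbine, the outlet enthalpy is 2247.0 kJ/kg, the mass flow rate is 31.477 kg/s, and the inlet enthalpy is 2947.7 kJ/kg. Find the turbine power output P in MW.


P = mdot * (h_in - h_out) / 1000
P = 31.477 * (2947.7 - 2247.0) / 1000
P = 22.056 MW


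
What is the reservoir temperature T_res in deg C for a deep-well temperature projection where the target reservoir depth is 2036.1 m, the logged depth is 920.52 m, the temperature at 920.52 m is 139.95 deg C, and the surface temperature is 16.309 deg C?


Step 1: grad = (T_d1 - T_surf)/d1 * 1000 = (139.95 - 16.309)/920.52 * 1000 = 134.3165 deg C/km
Step 2: T_res = T_surf + grad*d2/1000 = 16.309 + 134.3165*2036.1/1000 = 289.79 deg C
T_res = 289.79 deg C


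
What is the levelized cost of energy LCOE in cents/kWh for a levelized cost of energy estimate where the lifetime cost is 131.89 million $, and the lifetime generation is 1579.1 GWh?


LCOE = C_tot / E_tot * 100
LCOE = 131.89 / 1579.1 * 100
LCOE = 8.3522 cents/kWh


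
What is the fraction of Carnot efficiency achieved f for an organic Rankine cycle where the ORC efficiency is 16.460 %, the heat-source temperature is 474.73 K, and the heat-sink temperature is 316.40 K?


f = (eta_orc/100) / (1 - Tc/Th)
f = (16.460/100) / (1 - 316.40/474.73)
f = 0.49353


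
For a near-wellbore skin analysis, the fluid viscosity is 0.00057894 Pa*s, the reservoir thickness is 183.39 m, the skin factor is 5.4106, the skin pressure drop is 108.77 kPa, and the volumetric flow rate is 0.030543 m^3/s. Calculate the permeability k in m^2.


k = S*q*mu / (2*pi*dP_s*1000*hr)
k = 5.4106*0.030543*0.00057894 / (2*pi*108.77*1000*183.39)
k = 7.6335e-13 m^2


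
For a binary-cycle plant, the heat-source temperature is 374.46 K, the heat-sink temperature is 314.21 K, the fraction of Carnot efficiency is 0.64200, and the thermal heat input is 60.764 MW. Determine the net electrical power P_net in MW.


Step 1: eta = (1 - Tc/Th)*f = (1 - 314.21/374.46)*0.642 = 0.1032967
Step 2: P_net = eta * Q_in = 0.1032967 * 60.764 = 6.2767 MW
P_net = 6.2767 MW


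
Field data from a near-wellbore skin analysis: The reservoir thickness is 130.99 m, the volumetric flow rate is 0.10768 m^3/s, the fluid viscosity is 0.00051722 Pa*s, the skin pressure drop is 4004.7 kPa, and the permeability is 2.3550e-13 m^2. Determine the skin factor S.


S = dP_s * 1000 * 2*pi*k*hr / (q*mu)
S = 4004.7 * 1000 * 2*pi*2.3550e-13*130.99 / (0.10768*0.00051722)
S = 13.937


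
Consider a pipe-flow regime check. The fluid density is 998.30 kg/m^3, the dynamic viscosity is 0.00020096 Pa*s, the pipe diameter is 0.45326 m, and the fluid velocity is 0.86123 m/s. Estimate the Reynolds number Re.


Re = rho * vel * D / mu
Re = 998.30 * 0.86123 * 0.45326 / 0.00020096
Re = 1.9392e+06


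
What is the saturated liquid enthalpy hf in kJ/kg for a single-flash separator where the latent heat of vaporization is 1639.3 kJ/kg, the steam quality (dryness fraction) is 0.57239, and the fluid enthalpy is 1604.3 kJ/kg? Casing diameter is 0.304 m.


hf = h - x * hfg
hf = 1604.3 - 0.57239 * 1639.3
hf = 665.98 kJ/kg


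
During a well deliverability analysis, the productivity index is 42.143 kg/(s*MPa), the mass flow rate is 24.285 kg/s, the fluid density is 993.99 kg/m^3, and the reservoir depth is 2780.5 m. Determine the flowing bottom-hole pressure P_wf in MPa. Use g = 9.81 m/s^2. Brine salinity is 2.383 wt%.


Step 1: P_i = rho*g*h/1e6 = 993.99*9.81*2780.5/1e6 = 27.11277 MPa
Step 2: P_wf = P_i - mdot/PI = 27.11277 - 24.285/42.143 = 26.537 MPa
P_wf = 26.537 MPa


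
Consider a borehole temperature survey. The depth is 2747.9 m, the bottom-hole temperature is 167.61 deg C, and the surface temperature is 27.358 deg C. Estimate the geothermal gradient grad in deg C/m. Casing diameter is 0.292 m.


grad = (T_d - T_surf) / d * 1000
grad = (167.61 - 27.358) / 2747.9 * 1000
grad = 51.03970 deg C/km
Convert: 51.03970 deg C/km * 0.001 = 0.051040 deg C/m
grad = 0.051040 deg C/m


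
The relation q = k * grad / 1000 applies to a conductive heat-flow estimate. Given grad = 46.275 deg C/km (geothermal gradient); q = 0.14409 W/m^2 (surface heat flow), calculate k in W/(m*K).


k = q * 1000 / grad
k = 0.14409 * 1000 / 46.275
k = 3.1138 W/(m*K)


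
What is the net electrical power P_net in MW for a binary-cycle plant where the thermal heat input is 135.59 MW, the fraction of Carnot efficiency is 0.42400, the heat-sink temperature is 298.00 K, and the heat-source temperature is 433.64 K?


Step 1: eta = (1 - Tc/Th)*f = (1 - 298.0/433.64)*0.424 = 0.1326247
Step 2: P_net = eta * Q_in = 0.1326247 * 135.59 = 17.983 MW
P_net = 17.983 MW


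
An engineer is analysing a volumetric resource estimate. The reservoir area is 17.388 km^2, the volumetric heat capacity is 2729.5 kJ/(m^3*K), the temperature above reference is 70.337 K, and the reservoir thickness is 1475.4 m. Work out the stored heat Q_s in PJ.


Step 1: Vr = A*1e6*hr = 17.388*1e6*1475.4 = 2.565426e+10 m^3
Step 2: Q_s = Vr*rhoc*dT/1e12 = 2.565426e+10*2729.5*70.337/1e12 = 4925.2 PJ
Q_s = 4925.2 PJ


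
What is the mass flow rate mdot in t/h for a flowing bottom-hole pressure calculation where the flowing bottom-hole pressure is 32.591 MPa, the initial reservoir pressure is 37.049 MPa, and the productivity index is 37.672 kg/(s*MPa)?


mdot = (P_i - P_wf) * PI
mdot = (37.049 - 32.591) * 37.672
mdot = 167.9418 kg/s
Convert: 167.9418 kg/s * 3.6 = 604.59 t/h
mdot = 604.59 t/h


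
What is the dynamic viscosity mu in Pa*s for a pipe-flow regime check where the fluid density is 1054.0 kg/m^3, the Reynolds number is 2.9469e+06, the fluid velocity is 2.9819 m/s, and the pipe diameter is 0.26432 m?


mu = rho * vel * D / Re
mu = 1054.0 * 2.9819 * 0.26432 / 2.9469e+06
mu = 0.00028190 Pa*s


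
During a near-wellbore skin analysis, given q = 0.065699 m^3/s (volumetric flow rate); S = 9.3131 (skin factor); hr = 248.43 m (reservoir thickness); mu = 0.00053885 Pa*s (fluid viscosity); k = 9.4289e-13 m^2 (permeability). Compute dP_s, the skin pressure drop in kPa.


dP_s = S * q * mu / (2*pi*k*hr) / 1000
dP_s = 9.3131 * 0.065699 * 0.00053885 / (2*pi*9.4289e-13*248.43) / 1000
dP_s = 224.01 kPa


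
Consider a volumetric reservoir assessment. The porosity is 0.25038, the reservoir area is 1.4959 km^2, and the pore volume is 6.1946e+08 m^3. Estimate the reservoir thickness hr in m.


hr = Vp / (A * 1e6 * phi)
hr = 6.1946e+08 / (1.4959 * 1e6 * 0.25038)
hr = 1653.9 m


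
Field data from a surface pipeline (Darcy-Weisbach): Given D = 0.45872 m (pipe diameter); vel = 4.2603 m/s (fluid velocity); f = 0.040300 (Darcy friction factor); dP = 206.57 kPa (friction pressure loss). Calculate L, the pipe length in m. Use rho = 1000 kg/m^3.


L = dP*1000*D / (f*rho*vel^2/2)
L = 206.57*1000*0.45872 / (0.040300*1000*4.2603^2/2)
L = 259.10 m


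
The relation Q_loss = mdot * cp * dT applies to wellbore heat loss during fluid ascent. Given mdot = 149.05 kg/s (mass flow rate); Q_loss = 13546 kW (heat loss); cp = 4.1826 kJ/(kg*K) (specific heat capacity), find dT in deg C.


dT = Q_loss / (mdot * cp)
dT = 13546 / (149.05 * 4.1826)
dT = 21.72865 K
Convert (temperature difference, 1 K = 1 deg C): 21.72865 K = 21.72865 deg C
dT = 21.729 deg C


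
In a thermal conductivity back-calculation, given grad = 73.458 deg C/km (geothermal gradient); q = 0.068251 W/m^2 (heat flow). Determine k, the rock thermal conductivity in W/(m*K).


k = q / (grad / 1000)
k = 0.068251 / (73.458 / 1000)
k = 0.92912 W/(m*K)


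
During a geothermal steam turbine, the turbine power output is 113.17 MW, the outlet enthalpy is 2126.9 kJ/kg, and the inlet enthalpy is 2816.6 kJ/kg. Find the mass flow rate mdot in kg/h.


mdot = P * 1000 / (h_in - h_out)
mdot = 113.17 * 1000 / (2816.6 - 2126.9)
mdot = 164.0858 kg/s
Convert: 164.0858 kg/s * 3600.0 = 5.9071e+05 kg/h
mdot = 5.9071e+05 kg/h


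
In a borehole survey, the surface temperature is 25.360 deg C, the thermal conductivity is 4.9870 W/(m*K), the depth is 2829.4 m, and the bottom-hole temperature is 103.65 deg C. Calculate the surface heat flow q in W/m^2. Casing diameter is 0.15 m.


Step 1: grad = (T_d - T_surf)/d * 1000 = (103.65 - 25.36)/2829.4 * 1000 = 27.67018 deg C/km
Step 2: q = k * grad / 1000 = 4.987 * 27.67018 / 1000 = 0.13799 W/m^2
q = 0.13799 W/m^2


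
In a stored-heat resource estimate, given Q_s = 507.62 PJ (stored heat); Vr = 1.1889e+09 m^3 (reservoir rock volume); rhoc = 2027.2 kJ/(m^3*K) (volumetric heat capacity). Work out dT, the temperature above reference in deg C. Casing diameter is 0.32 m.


dT = Q_s * 1e12 / (Vr * rhoc)
dT = 507.62 * 1e12 / (1.1889e+09 * 2027.2)
dT = 210.6186 K
Convert (temperature difference, 1 K = 1 deg C): 210.6186 K = 210.6186 deg C
dT = 210.62 deg C


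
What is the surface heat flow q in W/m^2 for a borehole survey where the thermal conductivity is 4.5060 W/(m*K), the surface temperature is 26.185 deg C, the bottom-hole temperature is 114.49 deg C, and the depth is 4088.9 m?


Step 1: grad = (T_d - T_surf)/d * 1000 = (114.49 - 26.185)/4088.9 * 1000 = 21.59627 deg C/km
Step 2: q = k * grad / 1000 = 4.506 * 21.59627 / 1000 = 0.097313 W/m^2
q = 0.097313 W/m^2


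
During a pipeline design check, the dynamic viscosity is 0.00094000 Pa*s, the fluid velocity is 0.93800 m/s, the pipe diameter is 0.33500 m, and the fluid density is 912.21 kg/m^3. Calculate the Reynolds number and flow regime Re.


Step 1: Re = rho*vel*D/mu = 912.21*0.938*0.335/0.00094 = 3.0494e+05
Step 2: Re = 3.0494e+05 > 4000, so flow is turbulent.
Re = 3.0494e+05 (turbulent)


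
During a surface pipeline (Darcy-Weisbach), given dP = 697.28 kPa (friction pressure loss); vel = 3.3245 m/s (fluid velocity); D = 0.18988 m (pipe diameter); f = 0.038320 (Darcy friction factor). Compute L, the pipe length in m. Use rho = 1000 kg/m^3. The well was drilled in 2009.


L = dP*1000*D / (f*rho*vel^2/2)
L = 697.28*1000*0.18988 / (0.038320*1000*3.3245^2/2)
L = 625.23 m


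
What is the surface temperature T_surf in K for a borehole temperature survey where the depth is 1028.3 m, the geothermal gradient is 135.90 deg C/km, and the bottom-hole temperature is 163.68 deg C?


T_surf = T_d - grad * d / 1000
T_surf = 163.68 - 135.90 * 1028.3 / 1000
T_surf = 23.93403 deg C
Convert to K: 23.93403 + 273.15 = 297.08 K
T_surf = 297.08 K


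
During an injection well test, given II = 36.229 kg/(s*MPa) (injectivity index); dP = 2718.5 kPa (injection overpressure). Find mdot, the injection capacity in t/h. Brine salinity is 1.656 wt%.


mdot = II * dP / 1000
mdot = 36.229 * 2718.5 / 1000
mdot = 98.48854 kg/s
Convert: 98.48854 kg/s * 3.6 = 354.56 t/h
mdot = 354.56 t/h


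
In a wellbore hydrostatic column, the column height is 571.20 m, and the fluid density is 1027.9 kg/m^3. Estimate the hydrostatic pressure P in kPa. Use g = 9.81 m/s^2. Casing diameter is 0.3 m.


P = rho * g * h / 1e6
P = 1027.9 * 9.81 * 571.20 / 1e6
P = 5.759809 MPa
Convert: 5.759809 MPa * 1000.0 = 5759.8 kPa
P = 5759.8 kPa


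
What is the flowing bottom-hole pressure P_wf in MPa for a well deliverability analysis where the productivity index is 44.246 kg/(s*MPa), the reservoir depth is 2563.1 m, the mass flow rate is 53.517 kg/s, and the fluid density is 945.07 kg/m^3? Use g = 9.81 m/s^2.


Step 1: P_i = rho*g*h/1e6 = 945.07*9.81*2563.1/1e6 = 23.76285 MPa
Step 2: P_wf = P_i - mdot/PI = 23.76285 - 53.517/44.246 = 22.553 MPa
P_wf = 22.553 MPa


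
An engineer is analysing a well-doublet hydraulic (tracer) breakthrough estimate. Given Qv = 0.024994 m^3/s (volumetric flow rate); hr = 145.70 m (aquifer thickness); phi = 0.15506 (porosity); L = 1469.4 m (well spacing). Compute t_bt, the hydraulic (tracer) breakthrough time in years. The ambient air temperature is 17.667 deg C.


t_bt = pi * hr * phi * L^2 / (3 * Qv) / (365.25*86400)
t_bt = pi * 145.70 * 0.15506 * 1469.4^2 / (3 * 0.024994) / (365.25*86400)
t_bt = 64.763 years


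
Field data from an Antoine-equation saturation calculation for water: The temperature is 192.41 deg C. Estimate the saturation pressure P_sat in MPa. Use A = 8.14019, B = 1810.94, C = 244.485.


P_sat = 10^(A - B/(C + T)) / 760 * 0.101325
P_sat = 10^(8.14019 - 1810.94/(244.485 + 192.41)) / 760 * 0.101325
P_sat = 1.3185 MPa


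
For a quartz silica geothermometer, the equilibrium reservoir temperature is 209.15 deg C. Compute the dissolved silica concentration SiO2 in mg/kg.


SiO2 = 10^(5.19 - 1309/(T_eq + 273.15))
SiO2 = 10^(5.19 - 1309/(209.15 + 273.15))
SiO2 = 299.17 mg/kg


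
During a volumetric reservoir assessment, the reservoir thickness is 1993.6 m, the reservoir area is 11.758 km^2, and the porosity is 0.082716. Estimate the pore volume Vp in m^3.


Vp = A * 1e6 * hr * phi
Vp = 11.758 * 1e6 * 1993.6 * 0.082716
Vp = 1.9389e+09 m^3


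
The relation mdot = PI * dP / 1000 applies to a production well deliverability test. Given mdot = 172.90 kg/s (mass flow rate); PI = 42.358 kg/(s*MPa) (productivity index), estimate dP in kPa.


dP = mdot * 1000 / PI
dP = 172.90 * 1000 / 42.358
dP = 4081.9 kPa


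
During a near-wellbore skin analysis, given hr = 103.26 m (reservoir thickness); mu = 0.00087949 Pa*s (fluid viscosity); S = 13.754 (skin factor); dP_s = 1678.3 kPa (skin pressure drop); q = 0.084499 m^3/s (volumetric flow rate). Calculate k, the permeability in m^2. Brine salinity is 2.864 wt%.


k = S*q*mu / (2*pi*dP_s*1000*hr)
k = 13.754*0.084499*0.00087949 / (2*pi*1678.3*1000*103.26)
k = 9.3871e-13 m^2


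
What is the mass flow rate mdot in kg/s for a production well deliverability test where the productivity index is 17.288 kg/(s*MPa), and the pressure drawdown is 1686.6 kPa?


mdot = PI * dP / 1000
mdot = 17.288 * 1686.6 / 1000
mdot = 29.158 kg/s


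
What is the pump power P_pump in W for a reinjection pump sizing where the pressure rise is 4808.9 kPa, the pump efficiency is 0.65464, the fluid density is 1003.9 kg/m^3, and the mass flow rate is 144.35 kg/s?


P_pump = mdot * dP / (rho * eta)
P_pump = 144.35 * 4808.9 / (1003.9 * 0.65464)
P_pump = 1056.257 kW
Convert: 1056.257 kW * 1000.0 = 1.0563e+06 W
P_pump = 1.0563e+06 W


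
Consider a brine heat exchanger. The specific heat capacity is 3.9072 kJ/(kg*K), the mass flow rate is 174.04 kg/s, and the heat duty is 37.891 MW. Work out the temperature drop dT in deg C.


dT = Q * 1000 / (mdot * cp)
dT = 37.891 * 1000 / (174.04 * 3.9072)
dT = 55.72131 K
Convert (temperature difference, 1 K = 1 deg C): 55.72131 K = 55.72131 deg C
dT = 55.721 deg C


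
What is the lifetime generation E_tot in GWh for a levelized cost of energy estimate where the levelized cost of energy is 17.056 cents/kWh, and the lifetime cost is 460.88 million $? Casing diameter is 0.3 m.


E_tot = C_tot / LCOE * 100
E_tot = 460.88 / 17.056 * 100
E_tot = 2702.2 GWh


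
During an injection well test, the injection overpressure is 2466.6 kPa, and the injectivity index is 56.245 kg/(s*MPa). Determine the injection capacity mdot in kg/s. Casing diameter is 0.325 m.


mdot = II * dP / 1000
mdot = 56.245 * 2466.6 / 1000
mdot = 138.73 kg/s


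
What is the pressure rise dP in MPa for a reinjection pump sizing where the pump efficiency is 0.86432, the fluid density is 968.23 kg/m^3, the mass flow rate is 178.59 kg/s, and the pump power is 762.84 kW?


dP = P_pump * rho * eta / mdot
dP = 762.84 * 968.23 * 0.86432 / 178.59
dP = 3574.616 kPa
Convert: 3574.616 kPa * 0.001 = 3.5746 MPa
dP = 3.5746 MPa


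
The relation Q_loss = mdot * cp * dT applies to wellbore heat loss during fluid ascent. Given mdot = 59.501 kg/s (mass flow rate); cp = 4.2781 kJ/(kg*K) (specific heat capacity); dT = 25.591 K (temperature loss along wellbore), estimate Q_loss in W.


Q_loss = mdot * cp * dT
Q_loss = 59.501 * 4.2781 * 25.591
Q_loss = 6514.220 kW
Convert: 6514.220 kW * 1000.0 = 6.5142e+06 W
Q_loss = 6.5142e+06 W


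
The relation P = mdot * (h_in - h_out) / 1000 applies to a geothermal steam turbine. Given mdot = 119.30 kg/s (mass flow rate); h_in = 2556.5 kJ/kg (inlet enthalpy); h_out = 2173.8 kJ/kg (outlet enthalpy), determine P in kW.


P = mdot * (h_in - h_out) / 1000
P = 119.30 * (2556.5 - 2173.8) / 1000
P = 45.65611 MW
Convert: 45.65611 MW * 1000.0 = 45656 kW
P = 45656 kW


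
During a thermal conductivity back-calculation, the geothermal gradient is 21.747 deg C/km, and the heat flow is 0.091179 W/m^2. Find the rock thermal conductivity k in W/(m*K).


k = q / (grad / 1000)
k = 0.091179 / (21.747 / 1000)
k = 4.1927 W/(m*K)


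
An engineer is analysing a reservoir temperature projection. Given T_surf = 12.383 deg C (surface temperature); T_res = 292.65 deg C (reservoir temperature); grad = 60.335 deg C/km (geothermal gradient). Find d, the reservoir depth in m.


d = (T_res - T_surf) / grad * 1000
d = (292.65 - 12.383) / 60.335 * 1000
d = 4645.2 m


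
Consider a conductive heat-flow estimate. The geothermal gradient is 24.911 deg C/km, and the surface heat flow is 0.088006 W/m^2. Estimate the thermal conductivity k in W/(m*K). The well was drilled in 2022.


k = q * 1000 / grad
k = 0.088006 * 1000 / 24.911
k = 3.5328 W/(m*K)


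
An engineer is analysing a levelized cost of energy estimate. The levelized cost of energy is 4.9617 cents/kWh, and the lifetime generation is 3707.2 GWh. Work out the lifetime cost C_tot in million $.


C_tot = LCOE / 100 * E_tot
C_tot = 4.9617 / 100 * 3707.2
C_tot = 183.94 million $


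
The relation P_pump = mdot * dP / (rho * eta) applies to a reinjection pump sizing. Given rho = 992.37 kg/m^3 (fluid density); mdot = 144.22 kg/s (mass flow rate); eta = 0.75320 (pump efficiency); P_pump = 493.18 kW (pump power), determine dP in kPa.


dP = P_pump * rho * eta / mdot
dP = 493.18 * 992.37 * 0.75320 / 144.22
dP = 2556.0 kPa


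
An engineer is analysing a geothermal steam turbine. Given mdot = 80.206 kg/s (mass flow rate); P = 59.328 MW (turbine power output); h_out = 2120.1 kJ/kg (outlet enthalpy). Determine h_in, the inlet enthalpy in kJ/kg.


h_in = h_out + P * 1000 / mdot
h_in = 2120.1 + 59.328 * 1000 / 80.206
h_in = 2859.8 kJ/kg


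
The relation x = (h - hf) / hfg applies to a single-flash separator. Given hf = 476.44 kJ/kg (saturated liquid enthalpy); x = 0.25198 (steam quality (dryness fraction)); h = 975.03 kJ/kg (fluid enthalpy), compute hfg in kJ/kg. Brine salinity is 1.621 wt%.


hfg = (h - hf) / x
hfg = (975.03 - 476.44) / 0.25198
hfg = 1978.7 kJ/kg


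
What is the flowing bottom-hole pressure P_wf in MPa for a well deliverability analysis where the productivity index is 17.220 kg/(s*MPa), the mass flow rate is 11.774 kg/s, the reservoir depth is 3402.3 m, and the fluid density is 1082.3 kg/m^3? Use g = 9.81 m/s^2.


Step 1: P_i = rho*g*h/1e6 = 1082.3*9.81*3402.3/1e6 = 36.12345 MPa
Step 2: P_wf = P_i - mdot/PI = 36.12345 - 11.774/17.22 = 35.440 MPa
P_wf = 35.440 MPa


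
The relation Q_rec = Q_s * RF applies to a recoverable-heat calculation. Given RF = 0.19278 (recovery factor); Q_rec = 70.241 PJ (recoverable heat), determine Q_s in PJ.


Q_s = Q_rec / RF
Q_s = 70.241 / 0.19278
Q_s = 364.36 PJ


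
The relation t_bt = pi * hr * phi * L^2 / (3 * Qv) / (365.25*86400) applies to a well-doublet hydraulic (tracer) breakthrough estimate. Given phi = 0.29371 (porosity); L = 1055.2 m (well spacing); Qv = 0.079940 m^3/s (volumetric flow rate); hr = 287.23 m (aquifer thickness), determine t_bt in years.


t_bt = pi * hr * phi * L^2 / (3 * Qv) / (365.25*86400)
t_bt = pi * 287.23 * 0.29371 * 1055.2^2 / (3 * 0.079940) / (365.25*86400)
t_bt = 38.992 years


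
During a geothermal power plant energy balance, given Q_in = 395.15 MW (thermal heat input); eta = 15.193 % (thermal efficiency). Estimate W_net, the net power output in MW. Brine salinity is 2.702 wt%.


W_net = eta / 100 * Q_in
W_net = 15.193 / 100 * 395.15
W_net = 60.035 MW


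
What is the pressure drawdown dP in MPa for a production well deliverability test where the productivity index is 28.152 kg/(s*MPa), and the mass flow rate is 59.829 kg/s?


dP = mdot * 1000 / PI
dP = 59.829 * 1000 / 28.152
dP = 2125.213 kPa
Convert: 2125.213 kPa * 0.001 = 2.1252 MPa
dP = 2.1252 MPa


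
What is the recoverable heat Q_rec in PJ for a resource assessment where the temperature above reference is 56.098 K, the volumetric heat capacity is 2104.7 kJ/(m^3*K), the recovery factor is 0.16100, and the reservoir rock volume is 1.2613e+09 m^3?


Step 1: Q_s = Vr*rhoc*dT/1e12 = 1.2613e+09*2104.7*56.098/1e12 = 148.9210 PJ
Step 2: Q_rec = Q_s * RF = 148.9210 * 0.161 = 23.976 PJ
Q_rec = 23.976 PJ


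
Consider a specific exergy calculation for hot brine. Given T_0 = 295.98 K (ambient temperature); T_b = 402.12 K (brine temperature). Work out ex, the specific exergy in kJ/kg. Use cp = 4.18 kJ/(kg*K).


ex = cp * ((T_b - T_0) - T_0 * ln(T_b/T_0))
ex = 4.18 * ((402.12 - 295.98) - 295.98 * ln(402.12/295.98))
ex = 64.516 kJ/kg


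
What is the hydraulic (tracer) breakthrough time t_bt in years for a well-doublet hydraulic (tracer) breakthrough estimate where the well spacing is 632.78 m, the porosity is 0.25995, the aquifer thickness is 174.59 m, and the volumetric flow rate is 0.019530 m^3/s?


t_bt = pi * hr * phi * L^2 / (3 * Qv) / (365.25*86400)
t_bt = pi * 174.59 * 0.25995 * 632.78^2 / (3 * 0.019530) / (365.25*86400)
t_bt = 30.877 years


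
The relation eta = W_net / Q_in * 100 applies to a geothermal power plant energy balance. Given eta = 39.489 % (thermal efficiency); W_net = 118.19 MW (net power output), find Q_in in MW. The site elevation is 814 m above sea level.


Q_in = W_net / (eta / 100)
Q_in = 118.19 / (39.489 / 100)
Q_in = 299.30 MW


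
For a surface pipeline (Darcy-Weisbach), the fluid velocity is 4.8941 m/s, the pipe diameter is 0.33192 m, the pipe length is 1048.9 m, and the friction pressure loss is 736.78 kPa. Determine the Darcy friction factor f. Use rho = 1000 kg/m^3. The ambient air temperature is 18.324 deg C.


f = dP*1000 / ((L/D)*(rho*vel^2/2))
f = 736.78*1000 / ((1048.9/0.33192)*(1000*4.8941^2/2))
f = 0.019468


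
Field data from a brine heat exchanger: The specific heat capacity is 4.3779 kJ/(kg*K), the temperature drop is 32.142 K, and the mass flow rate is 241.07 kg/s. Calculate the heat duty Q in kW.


Q = mdot * cp * dT / 1000
Q = 241.07 * 4.3779 * 32.142 / 1000
Q = 33.92204 MW
Convert: 33.92204 MW * 1000.0 = 33922 kW
Q = 33922 kW


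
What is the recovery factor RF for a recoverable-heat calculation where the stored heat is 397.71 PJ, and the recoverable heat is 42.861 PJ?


RF = Q_rec / Q_s
RF = 42.861 / 397.71
RF = 0.10777


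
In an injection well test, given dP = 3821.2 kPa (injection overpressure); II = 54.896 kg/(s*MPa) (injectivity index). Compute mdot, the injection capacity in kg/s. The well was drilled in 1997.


mdot = II * dP / 1000
mdot = 54.896 * 3821.2 / 1000
mdot = 209.77 kg/s
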